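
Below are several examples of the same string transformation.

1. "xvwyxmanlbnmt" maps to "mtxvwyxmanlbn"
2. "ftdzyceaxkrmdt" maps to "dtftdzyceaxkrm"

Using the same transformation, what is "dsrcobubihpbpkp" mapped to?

The rule is to move the last 2 characters to the front (rotate right by 2).
For "dsrcobubihpbpkp" the result is "kpdsrcobubihpbp".

kpdsrcobubihpbp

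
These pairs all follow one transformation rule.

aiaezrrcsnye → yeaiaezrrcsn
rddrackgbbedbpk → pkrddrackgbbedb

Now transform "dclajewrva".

In each case the input is transformed by: move the last 2 characters to the front (rotate right by 2).
So "dclajewrva" becomes "vadclajewr".

vadclajewr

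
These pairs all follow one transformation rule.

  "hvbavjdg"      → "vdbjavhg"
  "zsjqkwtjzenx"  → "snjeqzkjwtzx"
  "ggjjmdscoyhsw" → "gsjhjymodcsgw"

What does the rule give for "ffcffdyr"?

fycdfffr

The transformation: take characters alternately from the front and the back (1st, last, 2nd, 2nd-last, ...), then move the first 2 characters to the end (rotate left by 2).
For "ffcffdyr", step one produces "frfycdff"; step two turns that into "fycdfffr".
(Check on "hvbavjdg": → "hgvdbjav" → "vdbjavhg" ✓)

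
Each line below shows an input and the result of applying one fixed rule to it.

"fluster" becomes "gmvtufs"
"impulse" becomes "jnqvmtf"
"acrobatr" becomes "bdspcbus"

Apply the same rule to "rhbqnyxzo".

Each output is the input with this applied: shift every letter 1 place forward in the alphabet (wrapping around).
So "rhbqnyxzo" becomes "sicrozyap".

sicrozyap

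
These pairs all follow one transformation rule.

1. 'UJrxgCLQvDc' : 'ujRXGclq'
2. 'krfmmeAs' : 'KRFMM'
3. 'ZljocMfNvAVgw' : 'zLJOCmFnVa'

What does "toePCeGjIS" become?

TOEpcEg

The rule is to flip the case of every letter, then delete the last 3 characters.
On "toePCeGjIS": the first step gives "TOEpcEgJis", and the second then gives "TOEpcEg".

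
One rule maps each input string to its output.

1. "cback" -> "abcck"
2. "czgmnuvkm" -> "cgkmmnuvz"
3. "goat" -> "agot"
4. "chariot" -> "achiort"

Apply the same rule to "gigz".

ggiz

What's happening: sort the characters into alphabetical order.
For "gigz" the result is "ggiz".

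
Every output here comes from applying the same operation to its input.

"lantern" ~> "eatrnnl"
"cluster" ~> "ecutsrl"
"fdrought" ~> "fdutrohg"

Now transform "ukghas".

In each case the input is transformed by: sort the characters into reverse alphabetical order, then move the last 2 characters to the front (rotate right by 2).
Applying both steps to "ukghas": "uskhga", then "gauskh".

gauskh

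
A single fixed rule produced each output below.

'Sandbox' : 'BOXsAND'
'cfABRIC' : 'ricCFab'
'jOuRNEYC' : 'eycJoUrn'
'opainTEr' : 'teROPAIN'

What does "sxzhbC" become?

HBcSXZ

What's happening: move the last 3 characters to the front (rotate right by 3), then flip the case of every letter.
Starting from "sxzhbC": after the first operation, "hbCsxz"; after the second, "HBcSXZ".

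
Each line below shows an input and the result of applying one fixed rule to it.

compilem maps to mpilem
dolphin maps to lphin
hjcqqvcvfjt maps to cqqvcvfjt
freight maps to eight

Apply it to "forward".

In each case the input is transformed by: delete the first 2 characters.
So "forward" becomes "rward".

rward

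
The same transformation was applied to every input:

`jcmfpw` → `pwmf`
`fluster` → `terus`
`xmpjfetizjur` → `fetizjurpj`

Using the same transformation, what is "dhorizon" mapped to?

Each output is the input with this applied: delete the first 2 characters, then move the first 2 characters to the end (rotate left by 2).
So "dhorizon" becomes "izonor".

izonor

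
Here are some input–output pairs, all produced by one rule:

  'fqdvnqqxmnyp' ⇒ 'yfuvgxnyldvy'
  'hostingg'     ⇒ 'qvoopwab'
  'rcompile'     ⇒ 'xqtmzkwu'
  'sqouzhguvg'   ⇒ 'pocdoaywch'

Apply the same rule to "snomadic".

Rule — shift every letter 8 places forward in the alphabet (wrapping around), then swap the front and back halves of the string.
Working it through for "snomadic": intermediate "avwuilqk", final "ilqkavwu".
(Check on "hostingg": → "pwabqvoo" → "qvoopwab" ✓)

ilqkavwu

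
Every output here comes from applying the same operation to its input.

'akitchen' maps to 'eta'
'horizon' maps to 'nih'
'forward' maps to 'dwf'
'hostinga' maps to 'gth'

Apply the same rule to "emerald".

The transformation: keep one character in every 3, starting at position 1 (positions 1st, 4th, 7th, ...), then reverse the string.
Starting from "emerald": after the first operation, "erd"; after the second, "dre".

dre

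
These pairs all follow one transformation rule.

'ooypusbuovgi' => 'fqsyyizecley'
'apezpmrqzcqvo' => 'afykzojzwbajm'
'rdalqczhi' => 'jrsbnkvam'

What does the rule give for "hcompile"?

In each case the input is transformed by: shift every letter 10 places forward in the alphabet (wrapping around), then move the last 3 characters to the front (rotate right by 3).
On "hcompile": the first step gives "rmywzsvo", and the second then gives "svormywz".

svormywz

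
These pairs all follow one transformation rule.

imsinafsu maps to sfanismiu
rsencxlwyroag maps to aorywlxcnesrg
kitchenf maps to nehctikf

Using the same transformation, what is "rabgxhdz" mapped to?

The pattern: reverse the string, then move the first character to the end.
For "rabgxhdz", step one produces "zdhxgbar"; step two turns that into "dhxgbarz".

dhxgbarz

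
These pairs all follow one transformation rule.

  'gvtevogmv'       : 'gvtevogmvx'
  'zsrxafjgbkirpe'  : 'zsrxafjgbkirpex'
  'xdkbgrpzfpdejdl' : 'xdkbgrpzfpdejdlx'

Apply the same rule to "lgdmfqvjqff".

The pattern: append "x".
On "lgdmfqvjqff" that produces "lgdmfqvjqffx".

lgdmfqvjqffx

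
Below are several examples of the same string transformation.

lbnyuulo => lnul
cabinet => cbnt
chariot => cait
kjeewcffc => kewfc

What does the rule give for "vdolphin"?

vopi

The pattern: keep every other character starting from the first (positions 1st, 3rd, 5th, ...).
For "vdolphin" the result is "vopi".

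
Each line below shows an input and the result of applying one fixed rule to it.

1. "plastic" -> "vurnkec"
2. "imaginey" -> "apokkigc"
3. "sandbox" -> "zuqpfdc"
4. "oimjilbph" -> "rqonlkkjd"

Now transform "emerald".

The transformation: sort the characters into reverse alphabetical order, then shift every letter 2 places forward in the alphabet (wrapping around).
Starting from "emerald": after the first operation, "rmleeda"; after the second, "tonggfc".

tonggfc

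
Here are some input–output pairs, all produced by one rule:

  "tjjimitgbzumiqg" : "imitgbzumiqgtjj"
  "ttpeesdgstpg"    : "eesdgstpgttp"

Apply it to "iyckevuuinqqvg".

kevuuinqqvgiyc

Rule — move the first 3 characters to the end (rotate left by 3).
So "iyckevuuinqqvg" becomes "kevuuinqqvgiyc".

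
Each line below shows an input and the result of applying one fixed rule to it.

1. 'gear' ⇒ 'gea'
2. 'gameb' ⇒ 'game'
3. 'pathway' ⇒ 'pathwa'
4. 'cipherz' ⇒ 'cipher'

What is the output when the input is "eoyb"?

The pattern: delete the last character.
Applying that to "eoyb" gives "eoy".

eoy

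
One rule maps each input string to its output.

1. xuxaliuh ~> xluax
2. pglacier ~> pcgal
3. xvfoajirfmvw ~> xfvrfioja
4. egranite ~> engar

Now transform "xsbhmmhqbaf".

The rule is to delete the last 3 characters, then take characters alternately from the front and the back (1st, last, 2nd, 2nd-last, ...).
"xsbhmmhqbaf" → "xsbhmmhq" → "xqshbmhm".

xqshbmhm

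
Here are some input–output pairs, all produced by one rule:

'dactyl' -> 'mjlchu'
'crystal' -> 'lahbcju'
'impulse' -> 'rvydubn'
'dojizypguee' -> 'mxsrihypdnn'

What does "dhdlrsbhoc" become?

Each output is the input with this applied: shift every letter 9 places forward in the alphabet (wrapping around).
"dhdlrsbhoc" → "mqmuabkqxl".

mqmuabkqxl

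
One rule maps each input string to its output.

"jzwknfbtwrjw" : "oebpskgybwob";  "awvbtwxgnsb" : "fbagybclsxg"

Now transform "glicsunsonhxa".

In each case the input is transformed by: shift every letter 5 places forward in the alphabet (wrapping around).
On "glicsunsonhxa" that produces "lqnhxzsxtsmcf".

lqnhxzsxtsmcf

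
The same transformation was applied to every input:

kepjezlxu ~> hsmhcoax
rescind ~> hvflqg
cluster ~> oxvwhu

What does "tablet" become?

deohw

The transformation: shift every letter 3 places forward in the alphabet (wrapping around), then delete the first character.
"tablet" → "deohw".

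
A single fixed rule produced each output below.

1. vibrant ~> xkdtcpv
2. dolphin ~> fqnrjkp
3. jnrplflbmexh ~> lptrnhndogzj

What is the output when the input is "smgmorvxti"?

Rule — shift every letter 2 places forward in the alphabet (wrapping around).
Applying that to "smgmorvxti" gives "uoioqtxzvk".

uoioqtxzvk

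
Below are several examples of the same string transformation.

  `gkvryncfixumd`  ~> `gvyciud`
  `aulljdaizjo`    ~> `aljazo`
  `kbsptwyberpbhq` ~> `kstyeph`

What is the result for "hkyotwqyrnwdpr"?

hytqrwp

Each output is the input with this applied: keep every other character starting from the first (positions 1st, 3rd, 5th, ...).
"hkyotwqyrnwdpr" → "hytqrwp".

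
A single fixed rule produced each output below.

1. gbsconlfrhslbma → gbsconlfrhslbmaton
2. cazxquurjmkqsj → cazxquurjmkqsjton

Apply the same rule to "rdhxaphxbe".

In each case the input is transformed by: append "ton".
Applying that to "rdhxaphxbe" gives "rdhxaphxbeton".

rdhxaphxbeton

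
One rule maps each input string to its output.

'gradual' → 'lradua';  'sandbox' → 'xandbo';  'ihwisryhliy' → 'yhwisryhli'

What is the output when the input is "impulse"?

empuls

Each output is the input with this applied: delete the first character, then move the last character to the front.
Working it through for "impulse": intermediate "mpulse", final "empuls".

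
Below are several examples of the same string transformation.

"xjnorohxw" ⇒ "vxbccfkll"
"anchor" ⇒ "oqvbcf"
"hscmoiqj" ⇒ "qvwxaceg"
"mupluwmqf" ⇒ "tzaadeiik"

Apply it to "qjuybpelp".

psxzddeim

The rule is to sort the characters into alphabetical order, then shift every letter 12 places backward in the alphabet (wrapping around).
On "qjuybpelp" that produces "psxzddeim".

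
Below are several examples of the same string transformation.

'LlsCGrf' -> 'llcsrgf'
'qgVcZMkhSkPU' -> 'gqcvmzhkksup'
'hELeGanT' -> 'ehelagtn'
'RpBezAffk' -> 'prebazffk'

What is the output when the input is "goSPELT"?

ogpslet

What's happening: swap each adjacent pair of characters (1↔2, 3↔4, ...), then convert every letter to lowercase.
Working it through for "goSPELT": intermediate "ogPSLET", final "ogpslet".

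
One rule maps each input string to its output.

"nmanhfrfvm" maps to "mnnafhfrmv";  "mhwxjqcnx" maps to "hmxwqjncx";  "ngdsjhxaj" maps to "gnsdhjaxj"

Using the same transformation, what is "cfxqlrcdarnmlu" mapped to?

fcqxrldcramnul

In each case the input is transformed by: swap each adjacent pair of characters (1↔2, 3↔4, ...).
For "cfxqlrcdarnmlu" the result is "fcqxrldcramnul".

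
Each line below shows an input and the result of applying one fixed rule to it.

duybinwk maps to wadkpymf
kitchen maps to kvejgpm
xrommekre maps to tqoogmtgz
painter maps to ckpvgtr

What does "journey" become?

Each output is the input with this applied: move the first character to the end, then shift every letter 2 places forward in the alphabet (wrapping around).
Working it through for "journey": intermediate "ourneyj", final "qwtpgal".
(Check on "kitchen": → "itchenk" → "kvejgpm" ✓)

qwtpgal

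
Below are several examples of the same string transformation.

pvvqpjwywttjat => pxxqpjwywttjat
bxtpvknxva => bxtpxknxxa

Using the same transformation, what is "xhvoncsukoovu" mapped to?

xhxoncsukooxu

In each case the input is transformed by: replace every "v" with "x".
So "xhvoncsukoovu" becomes "xhxoncsukooxu".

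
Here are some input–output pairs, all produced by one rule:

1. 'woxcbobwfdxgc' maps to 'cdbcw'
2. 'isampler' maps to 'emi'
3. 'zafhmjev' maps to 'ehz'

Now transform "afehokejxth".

teha

The rule is to keep one character in every 3, starting at position 1 (positions 1st, 4th, 7th, ...), then reverse the string.
"afehokejxth" → "teha".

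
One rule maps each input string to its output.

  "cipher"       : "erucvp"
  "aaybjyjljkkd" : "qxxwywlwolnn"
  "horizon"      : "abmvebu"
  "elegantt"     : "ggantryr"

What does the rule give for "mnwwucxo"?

What's happening: shift every letter 13 places forward in the alphabet (wrapping around) — i.e. ROT13, then reverse the string.
On "mnwwucxo": the first step gives "zajjhpkb", and the second then gives "bkphjjaz".

bkphjjaz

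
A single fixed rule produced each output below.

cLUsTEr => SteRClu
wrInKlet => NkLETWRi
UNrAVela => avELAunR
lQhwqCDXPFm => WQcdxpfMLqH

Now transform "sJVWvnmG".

Looking at the pairs, the operation is to flip the case of every letter, then move the first 3 characters to the end (rotate left by 3).
Applying both steps to "sJVWvnmG": "SjvwVNMg", then "wVNMgSjv".

wVNMgSjv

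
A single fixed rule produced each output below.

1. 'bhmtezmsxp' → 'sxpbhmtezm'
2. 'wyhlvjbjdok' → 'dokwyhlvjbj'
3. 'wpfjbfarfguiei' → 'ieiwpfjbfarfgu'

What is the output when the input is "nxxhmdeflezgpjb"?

pjbnxxhmdeflezg

Each output is the input with this applied: move the last 3 characters to the front (rotate right by 3).
On "nxxhmdeflezgpjb" that produces "pjbnxxhmdeflezg".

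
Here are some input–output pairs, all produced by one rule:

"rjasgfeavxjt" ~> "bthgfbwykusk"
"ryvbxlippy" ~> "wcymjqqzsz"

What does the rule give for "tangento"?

ohfoupub

In each case the input is transformed by: shift every letter 1 place forward in the alphabet (wrapping around), then move the first 2 characters to the end (rotate left by 2).
On "tangento": the first step gives "ubohfoup", and the second then gives "ohfoupub".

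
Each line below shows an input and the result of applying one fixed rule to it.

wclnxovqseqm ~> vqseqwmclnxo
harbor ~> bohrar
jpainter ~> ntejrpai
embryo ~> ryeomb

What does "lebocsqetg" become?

sqetlgeboc

Rule — swap the first and last characters, then swap the front and back halves of the string.
"lebocsqetg" → "gebocsqetl" → "sqetlgeboc".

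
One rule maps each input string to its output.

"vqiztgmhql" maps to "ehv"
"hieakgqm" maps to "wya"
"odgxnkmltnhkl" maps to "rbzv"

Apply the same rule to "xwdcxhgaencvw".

The rule is to keep one character in every 3, starting at position 2 (positions 2nd, 5th, 8th, ...), then shift every letter 12 places backward in the alphabet (wrapping around).
"xwdcxhgaencvw" → "wxac" → "kloq".
(Check on "odgxnkmltnhkl": → "dnlh" → "rbzv" ✓)

kloq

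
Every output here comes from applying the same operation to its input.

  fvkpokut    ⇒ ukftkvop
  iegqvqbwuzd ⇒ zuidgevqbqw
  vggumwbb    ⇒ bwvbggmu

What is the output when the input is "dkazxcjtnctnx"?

ntdxakxzjcntc

The transformation: move the last 3 characters to the front (rotate right by 3), then swap each adjacent pair of characters (1↔2, 3↔4, ...).
On "dkazxcjtnctnx": the first step gives "tnxdkazxcjtnc", and the second then gives "ntdxakxzjcntc".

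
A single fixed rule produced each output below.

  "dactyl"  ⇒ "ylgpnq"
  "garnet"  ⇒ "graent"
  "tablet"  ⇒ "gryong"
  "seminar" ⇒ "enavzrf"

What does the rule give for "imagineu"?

Each output is the input with this applied: shift every letter 13 places forward in the alphabet (wrapping around) — i.e. ROT13, then reverse the string.
Applying both steps to "imagineu": "vzntvarh", then "hravtnzv".

hravtnzv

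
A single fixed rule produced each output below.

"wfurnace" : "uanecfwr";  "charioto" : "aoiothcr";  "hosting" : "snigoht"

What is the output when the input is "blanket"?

aektlbn

Looking at the pairs, the operation is to swap each adjacent pair of characters (1↔2, 3↔4, ...), then move the first 3 characters to the end (rotate left by 3).
Working it through for "blanket": intermediate "lbnaekt", final "aektlbn".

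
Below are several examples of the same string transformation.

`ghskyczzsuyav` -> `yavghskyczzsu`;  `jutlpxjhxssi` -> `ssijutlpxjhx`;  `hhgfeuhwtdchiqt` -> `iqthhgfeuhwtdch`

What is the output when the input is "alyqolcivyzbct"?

bctalyqolcivyz

What's happening: move the last 3 characters to the front (rotate right by 3).
"alyqolcivyzbct" → "bctalyqolcivyz".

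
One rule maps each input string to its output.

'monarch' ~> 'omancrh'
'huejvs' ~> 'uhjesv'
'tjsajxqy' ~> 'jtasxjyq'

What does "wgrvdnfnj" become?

The rule is to swap each adjacent pair of characters (1↔2, 3↔4, ...).
So "wgrvdnfnj" becomes "gwvrndnfj".

gwvrndnfj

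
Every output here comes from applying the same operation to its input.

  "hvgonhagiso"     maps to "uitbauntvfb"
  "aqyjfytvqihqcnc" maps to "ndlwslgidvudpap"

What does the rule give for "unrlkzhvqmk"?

In each case the input is transformed by: shift every letter 13 places forward in the alphabet (wrapping around) — i.e. ROT13.
On "unrlkzhvqmk" that produces "haeyxmuidzx".

haeyxmuidzx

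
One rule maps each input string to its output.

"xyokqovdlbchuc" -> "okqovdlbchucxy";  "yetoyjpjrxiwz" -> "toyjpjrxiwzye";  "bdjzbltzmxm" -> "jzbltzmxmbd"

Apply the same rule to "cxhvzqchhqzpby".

In each case the input is transformed by: move the first 2 characters to the end (rotate left by 2).
On "cxhvzqchhqzpby" that produces "hvzqchhqzpbycx".

hvzqchhqzpbycx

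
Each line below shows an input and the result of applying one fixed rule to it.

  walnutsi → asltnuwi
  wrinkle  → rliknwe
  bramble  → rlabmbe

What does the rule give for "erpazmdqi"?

Rule — take characters alternately from the front and the back (1st, last, 2nd, 2nd-last, ...), then move the first 2 characters to the end (rotate left by 2).
Applying both steps to "erpazmdqi": "eirqpdamz", then "rqpdamzei".

rqpdamzei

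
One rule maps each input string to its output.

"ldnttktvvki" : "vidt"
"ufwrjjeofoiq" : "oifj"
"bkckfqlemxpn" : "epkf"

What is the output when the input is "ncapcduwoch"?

In each case the input is transformed by: keep one character in every 3, starting at position 2 (positions 2nd, 5th, 8th, ...), then move the first 2 characters to the end (rotate left by 2).
Working it through for "ncapcduwoch": intermediate "ccwh", final "whcc".

whcc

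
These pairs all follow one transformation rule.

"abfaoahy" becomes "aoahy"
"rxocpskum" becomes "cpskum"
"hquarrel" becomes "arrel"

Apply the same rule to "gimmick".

Rule — delete the first 3 characters.
Doing the same to "gimmick": "mick".

mick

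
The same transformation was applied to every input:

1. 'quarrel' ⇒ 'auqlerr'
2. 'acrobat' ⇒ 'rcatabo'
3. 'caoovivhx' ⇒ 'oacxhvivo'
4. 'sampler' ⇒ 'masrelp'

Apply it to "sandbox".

nasxobd

Looking at the pairs, the operation is to reverse the string, then move the last 3 characters to the front (rotate right by 3).
Applying both steps to "sandbox": "xobdnas", then "nasxobd".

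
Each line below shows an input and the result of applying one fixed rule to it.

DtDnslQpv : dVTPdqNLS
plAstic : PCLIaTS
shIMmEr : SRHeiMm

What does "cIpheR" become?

Looking at the pairs, the operation is to take characters alternately from the front and the back (1st, last, 2nd, 2nd-last, ...), then flip the case of every letter.
"cIpheR" → "cRIeph" → "CriEPH".

CriEPH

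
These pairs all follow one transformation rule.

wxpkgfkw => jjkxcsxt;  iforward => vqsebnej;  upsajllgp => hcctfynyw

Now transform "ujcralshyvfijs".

The rule is to shift every letter 13 places forward in the alphabet (wrapping around) — i.e. ROT13, then take characters alternately from the front and the back (1st, last, 2nd, 2nd-last, ...).
Starting from "ujcralshyvfijs": after the first operation, "hwpenyfulisvwf"; after the second, "hfwwpvesniylfu".

hfwwpvesniylfu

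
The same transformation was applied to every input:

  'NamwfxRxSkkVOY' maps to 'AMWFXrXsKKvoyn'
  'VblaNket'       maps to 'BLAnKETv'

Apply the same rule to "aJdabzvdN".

The pattern: flip the case of every letter, then move the first character to the end.
Working it through for "aJdabzvdN": intermediate "AjDABZVDn", final "jDABZVDnA".

jDABZVDnA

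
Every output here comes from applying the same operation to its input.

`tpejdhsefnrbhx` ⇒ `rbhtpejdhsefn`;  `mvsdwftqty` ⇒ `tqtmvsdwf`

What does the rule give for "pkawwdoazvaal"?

vaapkawwdoaz

Looking at the pairs, the operation is to delete the last character, then move the last 3 characters to the front (rotate right by 3).
Starting from "pkawwdoazvaal": after the first operation, "pkawwdoazvaa"; after the second, "vaapkawwdoaz".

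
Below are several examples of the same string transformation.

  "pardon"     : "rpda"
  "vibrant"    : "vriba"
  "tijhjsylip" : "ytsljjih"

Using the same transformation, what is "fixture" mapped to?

xutif

Rule — delete the last 2 characters, then sort the characters into reverse alphabetical order.
Applying both steps to "fixture": "fixtu", then "xutif".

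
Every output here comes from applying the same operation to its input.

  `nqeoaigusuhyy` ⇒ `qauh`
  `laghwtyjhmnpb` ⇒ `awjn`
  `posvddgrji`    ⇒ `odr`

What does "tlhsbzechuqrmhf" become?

The rule is to keep one character in every 3, starting at position 2 (positions 2nd, 5th, 8th, ...).
On "tlhsbzechuqrmhf" that produces "lbcqh".

lbcqh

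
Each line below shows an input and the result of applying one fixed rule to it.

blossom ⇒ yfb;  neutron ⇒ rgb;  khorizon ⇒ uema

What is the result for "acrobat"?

pbn

In each case the input is transformed by: shift every letter 13 places forward in the alphabet (wrapping around) — i.e. ROT13, then keep every other character starting from the second (positions 2nd, 4th, 6th, ...).
Starting from "acrobat": after the first operation, "npebong"; after the second, "pbn".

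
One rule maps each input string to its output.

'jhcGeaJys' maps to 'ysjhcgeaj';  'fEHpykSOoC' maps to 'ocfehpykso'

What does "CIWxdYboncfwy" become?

What's happening: move the last 2 characters to the front (rotate right by 2), then convert every letter to lowercase.
On "CIWxdYboncfwy" that produces "wyciwxdyboncf".

wyciwxdyboncf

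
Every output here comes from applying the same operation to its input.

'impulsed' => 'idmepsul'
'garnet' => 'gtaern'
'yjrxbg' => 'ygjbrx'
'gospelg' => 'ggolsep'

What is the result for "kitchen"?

kniethc

The rule is to take characters alternately from the front and the back (1st, last, 2nd, 2nd-last, ...).
Doing the same to "kitchen": "kniethc".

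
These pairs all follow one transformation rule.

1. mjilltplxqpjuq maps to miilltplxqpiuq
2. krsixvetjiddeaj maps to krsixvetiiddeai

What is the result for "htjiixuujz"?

The transformation: replace every "j" with "i".
"htjiixuujz" → "htiiixuuiz".

htiiixuuiz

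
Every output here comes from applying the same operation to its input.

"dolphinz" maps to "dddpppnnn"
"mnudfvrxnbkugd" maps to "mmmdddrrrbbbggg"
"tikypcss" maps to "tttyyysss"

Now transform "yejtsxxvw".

yyytttxxx

In each case the input is transformed by: keep one character in every 3, starting at position 1 (positions 1st, 4th, 7th, ...), then repeat every character 3 times.
Starting from "yejtsxxvw": after the first operation, "ytx"; after the second, "yyytttxxx".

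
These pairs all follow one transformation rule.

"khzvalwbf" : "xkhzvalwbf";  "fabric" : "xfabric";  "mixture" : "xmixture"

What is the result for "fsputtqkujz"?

The pattern: prepend "x".
For "fsputtqkujz" the result is "xfsputtqkujz".

xfsputtqkujz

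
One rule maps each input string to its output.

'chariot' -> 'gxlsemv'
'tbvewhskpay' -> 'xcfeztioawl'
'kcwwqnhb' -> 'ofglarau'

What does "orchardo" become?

In each case the input is transformed by: take characters alternately from the front and the back (1st, last, 2nd, 2nd-last, ...), then shift every letter 4 places forward in the alphabet (wrapping around).
"orchardo" → "oordcrha" → "ssvhgvle".
(Check on "kcwwqnhb": → "kbchwnwq" → "ofglarau" ✓)

ssvhgvle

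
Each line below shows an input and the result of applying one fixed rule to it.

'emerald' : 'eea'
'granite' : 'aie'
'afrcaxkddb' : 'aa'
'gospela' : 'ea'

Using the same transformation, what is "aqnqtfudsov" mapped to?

au

Looking at the pairs, the operation is to keep every other character starting from the first (positions 1st, 3rd, 5th, ...), then keep only the vowels.
"aqnqtfudsov" → "antusv" → "au".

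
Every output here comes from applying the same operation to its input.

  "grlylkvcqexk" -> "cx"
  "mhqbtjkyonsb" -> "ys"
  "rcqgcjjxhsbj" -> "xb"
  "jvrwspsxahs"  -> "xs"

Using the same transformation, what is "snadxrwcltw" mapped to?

The pattern: keep one character in every 3, starting at position 2 (positions 2nd, 5th, 8th, ...), then keep only the last 2 characters.
Starting from "snadxrwcltw": after the first operation, "nxcw"; after the second, "cw".

cw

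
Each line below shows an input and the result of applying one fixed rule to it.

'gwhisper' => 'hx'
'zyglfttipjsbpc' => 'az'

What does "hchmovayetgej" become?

The pattern: shift every letter 1 place forward in the alphabet (wrapping around), then keep only the first 2 characters.
For "hchmovayetgej", step one produces "idinpwbzfuhfk"; step two turns that into "id".

id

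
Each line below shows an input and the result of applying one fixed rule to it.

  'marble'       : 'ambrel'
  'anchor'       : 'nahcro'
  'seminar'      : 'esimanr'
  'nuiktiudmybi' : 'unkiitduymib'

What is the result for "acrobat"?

Looking at the pairs, the operation is to swap each adjacent pair of characters (1↔2, 3↔4, ...).
Applying that to "acrobat" gives "caorabt".

caorabt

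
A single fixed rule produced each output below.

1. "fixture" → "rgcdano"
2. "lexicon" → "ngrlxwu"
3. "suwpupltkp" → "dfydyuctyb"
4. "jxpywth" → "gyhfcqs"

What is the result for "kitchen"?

The rule is to shift every letter 9 places forward in the alphabet (wrapping around), then move the first character to the end.
On "kitchen": the first step gives "trclqnw", and the second then gives "rclqnwt".

rclqnwt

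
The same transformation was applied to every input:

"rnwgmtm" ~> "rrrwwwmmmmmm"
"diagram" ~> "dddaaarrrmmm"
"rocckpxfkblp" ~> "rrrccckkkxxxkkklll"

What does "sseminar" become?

ssseeeiiiaaa

The pattern: keep every other character starting from the first (positions 1st, 3rd, 5th, ...), then repeat every character 3 times.
On "sseminar": the first step gives "seia", and the second then gives "ssseeeiiiaaa".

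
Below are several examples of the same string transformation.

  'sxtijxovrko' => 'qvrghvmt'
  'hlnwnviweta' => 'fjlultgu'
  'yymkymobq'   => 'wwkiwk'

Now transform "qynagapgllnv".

owlyeynej

The transformation: delete the last 3 characters, then shift every letter 2 places backward in the alphabet (wrapping around).
"qynagapgllnv" → "qynagapgl" → "owlyeynej".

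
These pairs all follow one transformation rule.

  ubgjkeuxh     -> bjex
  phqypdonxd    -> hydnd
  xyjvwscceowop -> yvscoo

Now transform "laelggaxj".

algx

Rule — keep every other character starting from the second (positions 2nd, 4th, 6th, ...).
On "laelggaxj" that produces "algx".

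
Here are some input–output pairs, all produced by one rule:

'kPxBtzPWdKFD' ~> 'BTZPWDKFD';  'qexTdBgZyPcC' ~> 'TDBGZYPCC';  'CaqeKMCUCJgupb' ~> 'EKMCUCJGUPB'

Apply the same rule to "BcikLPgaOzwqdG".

Looking at the pairs, the operation is to delete the first 3 characters, then convert every letter to uppercase.
Starting from "BcikLPgaOzwqdG": after the first operation, "kLPgaOzwqdG"; after the second, "KLPGAOZWQDG".

KLPGAOZWQDG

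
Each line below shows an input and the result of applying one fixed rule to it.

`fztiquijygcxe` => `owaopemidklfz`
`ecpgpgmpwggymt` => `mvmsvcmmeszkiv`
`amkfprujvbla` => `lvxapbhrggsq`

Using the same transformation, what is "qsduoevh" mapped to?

The pattern: shift every letter 6 places forward in the alphabet (wrapping around), then move the first 3 characters to the end (rotate left by 3).
Applying both steps to "qsduoevh": "wyjaukbn", then "aukbnwyj".

aukbnwyj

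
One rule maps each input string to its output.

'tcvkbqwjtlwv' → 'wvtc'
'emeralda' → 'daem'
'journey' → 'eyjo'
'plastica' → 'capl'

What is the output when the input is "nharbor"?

ornh

The transformation: move the last 2 characters to the front (rotate right by 2), then keep only the first 4 characters.
For "nharbor", step one produces "ornharb"; step two turns that into "ornh".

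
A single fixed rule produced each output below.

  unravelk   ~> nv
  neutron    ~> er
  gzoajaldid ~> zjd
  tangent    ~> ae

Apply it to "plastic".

The transformation: move the last character to the front, then keep one character in every 3, starting at position 3 (positions 3rd, 6th, 9th, ...).
On "plastic": the first step gives "cplasti", and the second then gives "lt".
(Check on "gzoajaldid": → "dgzoajaldi" → "zjd" ✓)

lt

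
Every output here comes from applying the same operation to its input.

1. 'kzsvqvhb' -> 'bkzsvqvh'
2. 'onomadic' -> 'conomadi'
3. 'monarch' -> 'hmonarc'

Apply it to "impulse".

What's happening: move the last character to the front.
On "impulse" that produces "eimpuls".

eimpuls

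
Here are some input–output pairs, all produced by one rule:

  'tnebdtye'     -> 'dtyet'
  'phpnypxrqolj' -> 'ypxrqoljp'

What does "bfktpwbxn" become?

In each case the input is transformed by: move the first character to the end, then delete the first 3 characters.
"bfktpwbxn" → "fktpwbxnb" → "pwbxnb".
(Check on "phpnypxrqolj": → "hpnypxrqoljp" → "ypxrqoljp" ✓)

pwbxnb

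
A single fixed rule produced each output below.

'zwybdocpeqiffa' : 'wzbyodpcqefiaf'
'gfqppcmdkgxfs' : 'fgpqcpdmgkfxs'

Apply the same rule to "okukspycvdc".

The rule is to swap each adjacent pair of characters (1↔2, 3↔4, ...).
For "okukspycvdc" the result is "kokupscydvc".

kokupscydvc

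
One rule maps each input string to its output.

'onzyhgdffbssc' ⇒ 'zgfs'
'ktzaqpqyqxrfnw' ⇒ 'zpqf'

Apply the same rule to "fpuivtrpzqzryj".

Looking at the pairs, the operation is to keep one character in every 3, starting at position 3 (positions 3rd, 6th, 9th, ...).
For "fpuivtrpzqzryj" the result is "utzr".

utzr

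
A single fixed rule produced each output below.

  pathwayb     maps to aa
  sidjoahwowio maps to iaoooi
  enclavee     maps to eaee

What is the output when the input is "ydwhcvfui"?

ui

Each output is the input with this applied: swap each adjacent pair of characters (1↔2, 3↔4, ...), then keep only the vowels.
Working it through for "ydwhcvfui": intermediate "dyhwvcufi", final "ui".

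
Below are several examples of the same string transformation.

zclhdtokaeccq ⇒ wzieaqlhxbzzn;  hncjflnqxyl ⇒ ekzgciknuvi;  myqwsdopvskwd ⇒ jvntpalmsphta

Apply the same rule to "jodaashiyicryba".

glaxxpefvfzovyx

The rule is to shift every letter 3 places backward in the alphabet (wrapping around).
On "jodaashiyicryba" that produces "glaxxpefvfzovyx".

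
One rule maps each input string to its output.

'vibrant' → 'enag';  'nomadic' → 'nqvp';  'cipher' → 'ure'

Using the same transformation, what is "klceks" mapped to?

The transformation: delete the first 3 characters, then shift every letter 13 places forward in the alphabet (wrapping around) — i.e. ROT13.
For "klceks", step one produces "eks"; step two turns that into "rxf".

rxf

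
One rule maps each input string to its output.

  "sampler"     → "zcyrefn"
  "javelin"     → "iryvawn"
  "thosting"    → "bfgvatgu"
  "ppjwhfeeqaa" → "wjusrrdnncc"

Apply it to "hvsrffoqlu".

Rule — move the first 2 characters to the end (rotate left by 2), then shift every letter 13 places forward in the alphabet (wrapping around) — i.e. ROT13.
For "hvsrffoqlu", step one produces "srffoqluhv"; step two turns that into "fessbdyhui".
(Check on "javelin": → "velinja" → "iryvawn" ✓)

fessbdyhui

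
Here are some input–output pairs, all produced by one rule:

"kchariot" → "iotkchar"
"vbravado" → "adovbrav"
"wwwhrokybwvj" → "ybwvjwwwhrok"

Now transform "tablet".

What's happening: move the first character to the end, then swap the front and back halves of the string.
For "tablet", step one produces "ablett"; step two turns that into "ettabl".

ettabl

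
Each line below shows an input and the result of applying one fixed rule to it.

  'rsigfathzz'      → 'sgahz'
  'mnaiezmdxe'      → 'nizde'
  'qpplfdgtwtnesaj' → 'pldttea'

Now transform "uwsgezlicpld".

wgzipd

What's happening: keep every other character starting from the second (positions 2nd, 4th, 6th, ...).
Applying that to "uwsgezlicpld" gives "wgzipd".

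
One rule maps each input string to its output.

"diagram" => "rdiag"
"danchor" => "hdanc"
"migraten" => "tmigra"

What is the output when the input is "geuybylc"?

ygeuyb

The rule is to delete the last 2 characters, then move the last character to the front.
On "geuybylc": the first step gives "geuyby", and the second then gives "ygeuyb".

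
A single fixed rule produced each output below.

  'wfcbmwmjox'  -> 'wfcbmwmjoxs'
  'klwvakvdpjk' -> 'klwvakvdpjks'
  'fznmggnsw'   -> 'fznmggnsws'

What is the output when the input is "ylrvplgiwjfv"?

The rule is to append "s".
Doing the same to "ylrvplgiwjfv": "ylrvplgiwjfvs".

ylrvplgiwjfvs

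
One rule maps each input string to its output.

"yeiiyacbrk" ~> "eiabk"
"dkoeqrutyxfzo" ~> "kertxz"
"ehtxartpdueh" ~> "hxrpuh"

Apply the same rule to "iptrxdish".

prds

Each output is the input with this applied: keep every other character starting from the second (positions 2nd, 4th, 6th, ...).
So "iptrxdish" becomes "prds".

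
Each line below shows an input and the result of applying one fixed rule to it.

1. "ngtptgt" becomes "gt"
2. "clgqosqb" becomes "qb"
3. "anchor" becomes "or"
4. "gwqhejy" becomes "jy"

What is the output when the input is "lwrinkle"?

le

The transformation: keep only the last 2 characters.
"lwrinkle" → "le".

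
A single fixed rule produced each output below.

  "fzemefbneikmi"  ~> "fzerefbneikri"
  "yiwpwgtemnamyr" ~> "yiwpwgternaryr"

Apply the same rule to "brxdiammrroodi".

brxdiarrrroodi

The transformation: replace every "m" with "r".
Applying that to "brxdiammrroodi" gives "brxdiarrrroodi".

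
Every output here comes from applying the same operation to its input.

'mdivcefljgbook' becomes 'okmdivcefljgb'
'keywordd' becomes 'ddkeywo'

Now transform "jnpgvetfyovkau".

The transformation: move the last 2 characters to the front (rotate right by 2), then delete the last character.
Applying both steps to "jnpgvetfyovkau": "aujnpgvetfyovk", then "aujnpgvetfyov".
(Check on "keywordd": → "ddkeywor" → "ddkeywo" ✓)

aujnpgvetfyov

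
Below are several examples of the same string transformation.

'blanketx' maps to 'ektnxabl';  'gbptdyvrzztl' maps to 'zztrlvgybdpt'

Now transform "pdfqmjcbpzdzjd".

zdjzdppbdcfjqm

Rule — move the last 3 characters to the front (rotate right by 3), then take characters alternately from the front and the back (1st, last, 2nd, 2nd-last, ...).
Starting from "pdfqmjcbpzdzjd": after the first operation, "zjdpdfqmjcbpzd"; after the second, "zdjzdppbdcfjqm".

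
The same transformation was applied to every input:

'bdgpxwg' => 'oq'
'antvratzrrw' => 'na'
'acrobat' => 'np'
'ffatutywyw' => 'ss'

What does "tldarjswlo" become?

gy

Looking at the pairs, the operation is to shift every letter 13 places forward in the alphabet (wrapping around) — i.e. ROT13, then keep only the first 2 characters.
Working it through for "tldarjswlo": intermediate "gyqnewfjyb", final "gy".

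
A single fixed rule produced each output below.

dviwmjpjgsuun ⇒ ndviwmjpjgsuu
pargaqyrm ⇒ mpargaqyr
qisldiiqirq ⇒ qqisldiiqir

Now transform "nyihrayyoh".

Looking at the pairs, the operation is to move the last character to the front.
Doing the same to "nyihrayyoh": "hnyihrayyo".

hnyihrayyo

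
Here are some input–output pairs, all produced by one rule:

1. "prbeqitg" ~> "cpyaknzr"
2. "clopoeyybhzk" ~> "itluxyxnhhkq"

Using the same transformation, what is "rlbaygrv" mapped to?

aeaukjhp

In each case the input is transformed by: shift every letter 9 places forward in the alphabet (wrapping around), then move the last 2 characters to the front (rotate right by 2).
"rlbaygrv" → "aeaukjhp".
(Check on "clopoeyybhzk": → "luxyxnhhkqit" → "itluxyxnhhkq" ✓)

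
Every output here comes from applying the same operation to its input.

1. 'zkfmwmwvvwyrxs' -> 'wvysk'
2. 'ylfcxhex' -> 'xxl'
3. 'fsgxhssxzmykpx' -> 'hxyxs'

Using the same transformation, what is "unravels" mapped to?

The transformation: keep one character in every 3, starting at position 2 (positions 2nd, 5th, 8th, ...), then move the first character to the end.
Starting from "unravels": after the first operation, "nvs"; after the second, "vsn".

vsn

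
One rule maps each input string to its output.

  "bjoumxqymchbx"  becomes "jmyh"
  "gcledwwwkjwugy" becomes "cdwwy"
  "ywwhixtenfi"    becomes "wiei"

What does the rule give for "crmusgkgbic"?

Rule — keep one character in every 3, starting at position 2 (positions 2nd, 5th, 8th, ...).
Applying that to "crmusgkgbic" gives "rsgc".

rsgc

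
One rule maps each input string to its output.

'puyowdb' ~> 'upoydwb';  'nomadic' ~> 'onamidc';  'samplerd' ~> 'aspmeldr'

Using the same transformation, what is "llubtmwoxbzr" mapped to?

llbumtowbxrz

Rule — swap each adjacent pair of characters (1↔2, 3↔4, ...).
Doing the same to "llubtmwoxbzr": "llbumtowbxrz".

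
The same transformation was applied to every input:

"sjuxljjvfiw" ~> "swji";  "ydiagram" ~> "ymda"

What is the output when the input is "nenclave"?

Looking at the pairs, the operation is to take characters alternately from the front and the back (1st, last, 2nd, 2nd-last, ...), then keep only the first 4 characters.
On "nenclave": the first step gives "neevnacl", and the second then gives "neev".

neev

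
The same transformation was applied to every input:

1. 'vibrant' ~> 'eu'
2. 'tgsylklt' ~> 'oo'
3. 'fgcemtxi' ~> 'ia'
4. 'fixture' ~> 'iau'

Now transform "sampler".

Looking at the pairs, the operation is to shift every letter 3 places forward in the alphabet (wrapping around), then keep only the vowels.
Starting from "sampler": after the first operation, "vdpsohu"; after the second, "ou".

ou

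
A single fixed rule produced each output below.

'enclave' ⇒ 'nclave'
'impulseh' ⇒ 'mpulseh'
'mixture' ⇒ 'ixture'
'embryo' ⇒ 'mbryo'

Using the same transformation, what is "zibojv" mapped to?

ibojv

The transformation: delete the first character.
Applying that to "zibojv" gives "ibojv".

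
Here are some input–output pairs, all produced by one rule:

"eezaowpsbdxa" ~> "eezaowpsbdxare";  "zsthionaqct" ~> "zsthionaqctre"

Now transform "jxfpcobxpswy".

jxfpcobxpswyre

Looking at the pairs, the operation is to append "re".
Applying that to "jxfpcobxpswy" gives "jxfpcobxpswyre".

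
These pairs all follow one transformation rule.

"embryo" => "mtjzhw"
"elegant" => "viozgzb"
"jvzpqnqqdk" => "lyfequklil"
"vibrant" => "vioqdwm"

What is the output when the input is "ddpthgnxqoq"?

ljlyykocbis

Looking at the pairs, the operation is to shift every letter 5 places backward in the alphabet (wrapping around), then move the last 3 characters to the front (rotate right by 3).
Starting from "ddpthgnxqoq": after the first operation, "yykocbisljl"; after the second, "ljlyykocbis".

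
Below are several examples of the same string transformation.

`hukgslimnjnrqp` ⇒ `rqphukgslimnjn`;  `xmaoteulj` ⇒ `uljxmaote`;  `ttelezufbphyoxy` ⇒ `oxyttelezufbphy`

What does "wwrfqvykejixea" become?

The pattern: move the last 3 characters to the front (rotate right by 3).
On "wwrfqvykejixea" that produces "xeawwrfqvykeji".

xeawwrfqvykeji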